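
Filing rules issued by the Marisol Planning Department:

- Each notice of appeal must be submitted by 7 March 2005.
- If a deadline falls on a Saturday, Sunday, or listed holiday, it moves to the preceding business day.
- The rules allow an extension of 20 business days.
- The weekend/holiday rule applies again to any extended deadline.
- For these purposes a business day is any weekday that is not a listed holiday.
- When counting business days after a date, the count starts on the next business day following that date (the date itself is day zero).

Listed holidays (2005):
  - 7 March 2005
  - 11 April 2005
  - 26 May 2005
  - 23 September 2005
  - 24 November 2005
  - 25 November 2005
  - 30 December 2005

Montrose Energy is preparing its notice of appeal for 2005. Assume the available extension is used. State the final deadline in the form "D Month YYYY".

The statutory due date is 7 March 2005.
Because 7 March 2005 is a listed holiday, the deadline becomes 4 March 2005 (Friday).
Applying the 20-business-day extension: 20 business days after 4 March 2005 is 4 April 2005.
4 April 2005 (Monday) is already a business day.
Deadline: 4 April 2005.

4 April 2005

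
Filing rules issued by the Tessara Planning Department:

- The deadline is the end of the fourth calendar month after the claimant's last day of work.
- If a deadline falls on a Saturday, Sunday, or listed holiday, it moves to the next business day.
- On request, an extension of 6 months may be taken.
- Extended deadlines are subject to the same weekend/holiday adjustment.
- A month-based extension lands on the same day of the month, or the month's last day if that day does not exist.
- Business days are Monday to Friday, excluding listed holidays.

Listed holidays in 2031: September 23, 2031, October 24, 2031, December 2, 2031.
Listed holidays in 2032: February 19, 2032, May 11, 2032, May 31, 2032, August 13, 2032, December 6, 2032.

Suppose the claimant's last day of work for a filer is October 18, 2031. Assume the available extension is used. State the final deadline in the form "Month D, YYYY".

September 1, 2032

4 months after October 18, 2031 is February 2032; that month ends on February 29, 2032.
Because February 29, 2032 is a Sunday, the deadline becomes March 1, 2032 (Monday).
Add 6 months to March 1, 2032: September 1, 2032.
Since September 1, 2032 is a Wednesday and not a holiday, the date is unchanged.
The final due date is September 1, 2032.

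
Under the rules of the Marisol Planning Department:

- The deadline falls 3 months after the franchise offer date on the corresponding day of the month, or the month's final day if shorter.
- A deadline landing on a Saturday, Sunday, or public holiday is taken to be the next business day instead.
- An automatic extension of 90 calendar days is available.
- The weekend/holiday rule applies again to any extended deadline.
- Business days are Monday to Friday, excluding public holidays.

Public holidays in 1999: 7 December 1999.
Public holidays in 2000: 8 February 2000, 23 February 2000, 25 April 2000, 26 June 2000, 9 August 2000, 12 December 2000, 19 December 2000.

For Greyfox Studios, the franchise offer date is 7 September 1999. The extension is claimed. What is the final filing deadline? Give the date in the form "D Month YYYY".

7 March 2000

Moving 3 months forward from 7 September 1999 on the corresponding day gives 7 December 1999.
7 December 1999 is a listed holiday, so it moves to the next business day, 8 December 1999 (Wednesday).
Add the 90 calendar-day extension to 8 December 1999: 7 March 2000.
7 March 2000 falls on a Tuesday, which is a business day, so no adjustment is needed.
Deadline: 7 March 2000.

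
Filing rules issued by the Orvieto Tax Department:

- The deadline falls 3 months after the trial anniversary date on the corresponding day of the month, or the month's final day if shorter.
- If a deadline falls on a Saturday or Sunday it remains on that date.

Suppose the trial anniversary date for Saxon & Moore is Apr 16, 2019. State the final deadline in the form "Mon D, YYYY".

Jul 16, 2019

Moving 3 months forward from Apr 16, 2019 on the corresponding day gives Jul 16, 2019.
Jul 16, 2019 falls on a Tuesday. The rules make no weekend/holiday allowance, so it remains Jul 16, 2019.
The final due date is Jul 16, 2019.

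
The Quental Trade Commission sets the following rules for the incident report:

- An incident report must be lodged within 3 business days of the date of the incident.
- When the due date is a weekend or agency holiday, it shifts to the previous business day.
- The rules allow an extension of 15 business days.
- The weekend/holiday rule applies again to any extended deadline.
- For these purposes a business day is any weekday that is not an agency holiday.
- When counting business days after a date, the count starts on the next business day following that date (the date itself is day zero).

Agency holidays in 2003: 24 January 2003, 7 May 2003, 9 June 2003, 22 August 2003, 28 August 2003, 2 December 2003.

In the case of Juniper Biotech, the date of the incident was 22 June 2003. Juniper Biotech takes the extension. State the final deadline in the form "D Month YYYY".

16 July 2003

Counting 3 business days after 22 June 2003 (skipping weekends and listed holidays) reaches 25 June 2003.
25 June 2003 falls on a Wednesday, which is a business day, so no adjustment is needed.
Applying the 15-business-day extension: 15 business days after 25 June 2003 is 16 July 2003.
Since 16 July 2003 is a Wednesday and not a holiday, the date is unchanged.
So the filing is due 16 July 2003.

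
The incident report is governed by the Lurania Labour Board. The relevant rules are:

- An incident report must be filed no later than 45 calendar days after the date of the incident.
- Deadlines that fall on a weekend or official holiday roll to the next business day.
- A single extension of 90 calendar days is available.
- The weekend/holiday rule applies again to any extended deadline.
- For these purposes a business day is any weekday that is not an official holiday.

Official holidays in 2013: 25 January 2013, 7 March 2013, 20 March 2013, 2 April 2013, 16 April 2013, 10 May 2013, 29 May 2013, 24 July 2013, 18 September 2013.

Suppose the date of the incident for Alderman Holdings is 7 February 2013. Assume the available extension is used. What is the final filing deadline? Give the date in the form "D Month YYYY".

From 7 February 2013, 45 calendar days later is 24 March 2013.
24 March 2013 falls on a Sunday. Rolling to the next business day gives 25 March 2013, a Monday.
Add the 90 calendar-day extension to 25 March 2013: 23 June 2013.
23 June 2013 falls on a Sunday. Rolling to the next business day gives 24 June 2013, a Monday.
The final due date is 24 June 2013.

24 June 2013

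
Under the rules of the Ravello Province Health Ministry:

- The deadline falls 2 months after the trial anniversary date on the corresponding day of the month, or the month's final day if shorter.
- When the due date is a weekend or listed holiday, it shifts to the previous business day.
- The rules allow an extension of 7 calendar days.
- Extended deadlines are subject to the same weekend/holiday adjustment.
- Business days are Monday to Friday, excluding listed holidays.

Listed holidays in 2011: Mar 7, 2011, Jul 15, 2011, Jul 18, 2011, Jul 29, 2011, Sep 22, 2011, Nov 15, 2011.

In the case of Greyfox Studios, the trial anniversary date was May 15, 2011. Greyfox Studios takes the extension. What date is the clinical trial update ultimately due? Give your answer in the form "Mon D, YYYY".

Moving 2 months forward from May 15, 2011 on the corresponding day gives Jul 15, 2011.
Because Jul 15, 2011 is a listed holiday, the deadline becomes Jul 14, 2011 (Thursday).
Add the 7 calendar-day extension to Jul 14, 2011: Jul 21, 2011.
Since Jul 21, 2011 is a Thursday and not a holiday, the date is unchanged.
So the filing is due Jul 21, 2011.

Jul 21, 2011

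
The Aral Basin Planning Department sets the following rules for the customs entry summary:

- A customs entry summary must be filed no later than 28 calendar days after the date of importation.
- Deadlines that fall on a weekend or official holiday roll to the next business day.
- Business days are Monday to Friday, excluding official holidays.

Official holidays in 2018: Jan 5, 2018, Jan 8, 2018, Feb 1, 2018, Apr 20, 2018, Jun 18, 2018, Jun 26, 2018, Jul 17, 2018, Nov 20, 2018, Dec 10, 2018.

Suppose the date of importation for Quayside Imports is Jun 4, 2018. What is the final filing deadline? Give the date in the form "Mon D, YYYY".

Jul 2, 2018

Adding 28 calendar days to Jun 4, 2018 gives Jul 2, 2018.
Since Jul 2, 2018 is a Monday and not a holiday, the date is unchanged.
Final deadline: Jul 2, 2018.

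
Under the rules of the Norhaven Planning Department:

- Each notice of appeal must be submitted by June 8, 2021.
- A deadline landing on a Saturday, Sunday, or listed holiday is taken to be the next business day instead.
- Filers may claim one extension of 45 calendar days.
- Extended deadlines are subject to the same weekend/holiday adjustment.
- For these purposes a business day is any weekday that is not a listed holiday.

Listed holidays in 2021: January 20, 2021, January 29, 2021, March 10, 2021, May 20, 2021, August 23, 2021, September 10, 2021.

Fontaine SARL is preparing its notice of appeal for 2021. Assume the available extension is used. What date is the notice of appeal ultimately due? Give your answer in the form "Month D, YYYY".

July 23, 2021

Start from the fixed due date, June 8, 2021.
June 8, 2021 is a Tuesday and not a listed holiday, so it stands.
With the 45-day extension, June 8, 2021 becomes July 23, 2021.
Since July 23, 2021 is a Friday and not a holiday, the date is unchanged.
So the filing is due July 23, 2021.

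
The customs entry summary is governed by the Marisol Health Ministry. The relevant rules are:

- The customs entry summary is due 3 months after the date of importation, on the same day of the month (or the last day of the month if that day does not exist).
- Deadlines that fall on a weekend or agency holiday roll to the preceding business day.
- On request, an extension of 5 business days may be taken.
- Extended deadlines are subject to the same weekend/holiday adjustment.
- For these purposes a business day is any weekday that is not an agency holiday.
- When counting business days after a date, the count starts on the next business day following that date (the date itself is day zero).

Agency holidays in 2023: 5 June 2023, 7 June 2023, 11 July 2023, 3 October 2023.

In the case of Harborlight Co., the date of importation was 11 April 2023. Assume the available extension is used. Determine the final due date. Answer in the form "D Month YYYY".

18 July 2023

3 months from 11 April 2023 is 11 July 2023.
11 July 2023 is a listed holiday; the preceding business day is 10 July 2023 (Monday).
The 5-business-day extension runs from 10 July 2023 to 18 July 2023.
18 July 2023 (Tuesday) is already a business day.
Final deadline: 18 July 2023.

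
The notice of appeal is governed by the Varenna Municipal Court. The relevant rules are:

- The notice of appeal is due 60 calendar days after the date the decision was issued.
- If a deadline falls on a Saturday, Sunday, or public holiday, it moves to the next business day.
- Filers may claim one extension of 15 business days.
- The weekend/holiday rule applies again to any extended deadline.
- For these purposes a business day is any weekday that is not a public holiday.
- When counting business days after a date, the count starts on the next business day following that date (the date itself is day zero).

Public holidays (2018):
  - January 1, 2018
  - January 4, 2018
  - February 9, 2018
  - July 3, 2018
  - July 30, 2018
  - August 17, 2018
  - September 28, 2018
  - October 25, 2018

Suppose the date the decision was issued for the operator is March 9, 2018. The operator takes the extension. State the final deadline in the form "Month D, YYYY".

May 29, 2018

60 calendar days after March 9, 2018 is May 8, 2018.
May 8, 2018 (Tuesday) is already a business day.
The 15-business-day extension runs from May 8, 2018 to May 29, 2018.
Since May 29, 2018 is a Tuesday and not a holiday, the date is unchanged.
Deadline: May 29, 2018.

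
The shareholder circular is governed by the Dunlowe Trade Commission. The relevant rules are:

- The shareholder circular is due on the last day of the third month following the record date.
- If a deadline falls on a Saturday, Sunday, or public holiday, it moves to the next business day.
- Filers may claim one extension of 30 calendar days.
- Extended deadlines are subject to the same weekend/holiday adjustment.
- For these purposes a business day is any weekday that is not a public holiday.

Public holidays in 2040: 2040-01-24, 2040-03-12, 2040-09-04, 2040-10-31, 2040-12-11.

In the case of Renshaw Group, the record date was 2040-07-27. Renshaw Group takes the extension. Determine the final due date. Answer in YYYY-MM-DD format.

3 months after 2040-07-27 is October 2040; that month ends on 2040-10-31.
2040-10-31 is a listed holiday, so it moves to the next business day, 2040-11-01 (Thursday).
With the 30-day extension, 2040-11-01 becomes 2040-12-01.
2040-12-01 is a Saturday; the next business day is 2040-12-03 (Monday).
So the filing is due 2040-12-03.

2040-12-03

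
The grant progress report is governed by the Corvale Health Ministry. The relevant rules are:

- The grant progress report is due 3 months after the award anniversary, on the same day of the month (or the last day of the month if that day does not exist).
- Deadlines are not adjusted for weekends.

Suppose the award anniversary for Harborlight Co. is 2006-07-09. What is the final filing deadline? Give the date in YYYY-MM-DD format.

3 months after 2006-07-09, on the same day of the month, is 2006-10-09.
No adjustment is made for weekends or holidays, so 2006-10-09 stands.
Deadline: 2006-10-09.

2006-10-09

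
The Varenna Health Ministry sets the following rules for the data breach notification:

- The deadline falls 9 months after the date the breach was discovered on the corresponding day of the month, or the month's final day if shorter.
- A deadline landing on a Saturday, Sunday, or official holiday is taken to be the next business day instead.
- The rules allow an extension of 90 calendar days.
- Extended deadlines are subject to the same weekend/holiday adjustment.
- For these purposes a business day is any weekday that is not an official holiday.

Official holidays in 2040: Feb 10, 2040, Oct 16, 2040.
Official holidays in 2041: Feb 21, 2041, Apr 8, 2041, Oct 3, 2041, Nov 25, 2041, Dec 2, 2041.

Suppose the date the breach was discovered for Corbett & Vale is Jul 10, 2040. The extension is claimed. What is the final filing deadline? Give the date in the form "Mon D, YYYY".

Jul 9, 2041

9 months from Jul 10, 2040 is Apr 10, 2041.
Apr 10, 2041 falls on a Wednesday, which is a business day, so no adjustment is needed.
The 90-calendar-day extension moves the deadline from Apr 10, 2041 to Jul 9, 2041.
Jul 9, 2041 falls on a Tuesday, which is a business day, so no adjustment is needed.
Deadline: Jul 9, 2041.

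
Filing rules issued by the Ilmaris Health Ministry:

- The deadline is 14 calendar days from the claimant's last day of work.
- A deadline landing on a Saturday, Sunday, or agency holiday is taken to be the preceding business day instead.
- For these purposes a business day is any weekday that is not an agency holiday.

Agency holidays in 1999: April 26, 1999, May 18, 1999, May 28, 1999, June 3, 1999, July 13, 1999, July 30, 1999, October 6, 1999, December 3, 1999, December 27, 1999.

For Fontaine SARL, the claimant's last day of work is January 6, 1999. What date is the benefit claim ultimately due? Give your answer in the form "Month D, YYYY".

January 20, 1999

14 calendar days after January 6, 1999 is January 20, 1999.
January 20, 1999 (Wednesday) is already a business day.
The final due date is January 20, 1999.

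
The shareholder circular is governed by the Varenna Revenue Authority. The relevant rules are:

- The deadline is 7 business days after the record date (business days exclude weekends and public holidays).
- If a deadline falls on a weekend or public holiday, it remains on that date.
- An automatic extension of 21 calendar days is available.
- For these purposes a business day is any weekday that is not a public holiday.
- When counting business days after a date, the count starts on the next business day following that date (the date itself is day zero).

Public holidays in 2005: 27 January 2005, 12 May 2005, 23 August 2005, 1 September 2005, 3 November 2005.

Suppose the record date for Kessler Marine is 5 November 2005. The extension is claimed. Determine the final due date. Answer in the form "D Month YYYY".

6 December 2005

7 business days after 5 November 2005, excluding weekends and holidays, is 15 November 2005.
15 November 2005 is a Tuesday; no weekend or holiday adjustment applies.
Applying the 21-calendar-day extension: 15 November 2005 + 21 days = 6 December 2005.
6 December 2005 is a Tuesday; no weekend or holiday adjustment applies.
Final deadline: 6 December 2005.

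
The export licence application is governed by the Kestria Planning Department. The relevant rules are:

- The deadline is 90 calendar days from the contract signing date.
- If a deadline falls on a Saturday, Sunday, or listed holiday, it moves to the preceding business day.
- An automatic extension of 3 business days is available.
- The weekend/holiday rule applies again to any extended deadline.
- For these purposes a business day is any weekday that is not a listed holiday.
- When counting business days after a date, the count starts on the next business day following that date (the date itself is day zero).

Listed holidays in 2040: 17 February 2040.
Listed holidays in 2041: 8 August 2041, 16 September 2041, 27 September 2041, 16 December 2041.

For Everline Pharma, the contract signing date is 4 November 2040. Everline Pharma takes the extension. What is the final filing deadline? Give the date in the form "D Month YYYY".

90 calendar days after 4 November 2040 is 2 February 2041.
2 February 2041 is a Saturday, so it moves to the preceding business day, 1 February 2041 (Friday).
Counting 3 further business days from 1 February 2041 reaches 6 February 2041.
6 February 2041 is a Wednesday and not a listed holiday, so it stands.
The final due date is 6 February 2041.

6 February 2041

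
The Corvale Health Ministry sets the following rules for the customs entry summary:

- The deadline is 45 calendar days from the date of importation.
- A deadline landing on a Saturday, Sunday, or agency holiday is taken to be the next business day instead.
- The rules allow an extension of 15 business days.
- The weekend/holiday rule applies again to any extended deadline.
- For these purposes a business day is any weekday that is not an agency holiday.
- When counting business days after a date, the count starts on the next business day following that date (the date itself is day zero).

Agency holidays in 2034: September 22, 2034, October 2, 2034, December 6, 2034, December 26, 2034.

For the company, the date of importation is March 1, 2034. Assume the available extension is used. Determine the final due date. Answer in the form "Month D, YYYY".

Trigger date March 1, 2034 + 45 calendar days = April 15, 2034.
April 15, 2034 falls on a Saturday. Rolling to the next business day gives April 17, 2034, a Monday.
The 15-business-day extension runs from April 17, 2034 to May 8, 2034.
May 8, 2034 is a Monday and not a listed holiday, so it stands.
Final deadline: May 8, 2034.

May 8, 2034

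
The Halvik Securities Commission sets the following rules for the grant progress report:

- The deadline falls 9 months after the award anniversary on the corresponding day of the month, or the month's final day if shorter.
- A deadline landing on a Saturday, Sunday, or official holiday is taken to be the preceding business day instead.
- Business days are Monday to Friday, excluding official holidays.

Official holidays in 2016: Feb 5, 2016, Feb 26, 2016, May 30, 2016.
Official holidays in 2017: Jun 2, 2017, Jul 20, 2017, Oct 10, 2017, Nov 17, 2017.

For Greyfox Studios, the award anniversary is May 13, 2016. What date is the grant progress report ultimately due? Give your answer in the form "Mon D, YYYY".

Feb 13, 2017

9 months from May 13, 2016 is Feb 13, 2017.
Since Feb 13, 2017 is a Monday and not a holiday, the date is unchanged.
Final deadline: Feb 13, 2017.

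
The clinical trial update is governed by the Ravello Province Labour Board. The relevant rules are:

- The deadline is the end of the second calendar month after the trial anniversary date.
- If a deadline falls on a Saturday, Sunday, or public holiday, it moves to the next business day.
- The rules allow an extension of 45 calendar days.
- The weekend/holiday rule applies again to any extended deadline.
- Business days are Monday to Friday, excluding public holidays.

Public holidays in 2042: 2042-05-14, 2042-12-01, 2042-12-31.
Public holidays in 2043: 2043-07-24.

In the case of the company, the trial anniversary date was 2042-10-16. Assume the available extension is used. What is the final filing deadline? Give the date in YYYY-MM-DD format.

2043-02-16

2 months after 2042-10-16 is December 2042; that month ends on 2042-12-31.
2042-12-31 falls on a listed holiday. Rolling to the next business day gives 2043-01-01, a Thursday.
With the 45-day extension, 2043-01-01 becomes 2043-02-15.
Because 2043-02-15 is a Sunday, the deadline becomes 2043-02-16 (Monday).
The final due date is 2043-02-16.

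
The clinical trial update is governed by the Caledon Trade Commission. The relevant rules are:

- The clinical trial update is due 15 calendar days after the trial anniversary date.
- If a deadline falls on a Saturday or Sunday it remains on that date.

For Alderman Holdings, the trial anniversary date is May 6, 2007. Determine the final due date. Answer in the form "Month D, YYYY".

May 21, 2007

Adding 15 calendar days to May 6, 2007 gives May 21, 2007.
May 21, 2007 falls on a Monday. The rules make no weekend/holiday allowance, so it remains May 21, 2007.
So the filing is due May 21, 2007.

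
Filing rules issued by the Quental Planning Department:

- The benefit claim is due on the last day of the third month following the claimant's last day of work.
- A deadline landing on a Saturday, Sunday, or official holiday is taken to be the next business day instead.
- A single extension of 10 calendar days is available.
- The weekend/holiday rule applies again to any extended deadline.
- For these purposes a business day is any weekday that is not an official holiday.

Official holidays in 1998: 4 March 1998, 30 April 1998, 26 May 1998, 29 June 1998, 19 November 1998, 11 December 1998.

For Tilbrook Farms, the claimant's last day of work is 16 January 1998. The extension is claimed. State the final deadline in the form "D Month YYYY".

11 May 1998

The third month after 16 January 1998 is April 1998, whose last day is 30 April 1998.
30 April 1998 falls on a listed holiday. Rolling to the next business day gives 1 May 1998, a Friday.
With the 10-day extension, 1 May 1998 becomes 11 May 1998.
11 May 1998 (Monday) is already a business day.
The final due date is 11 May 1998.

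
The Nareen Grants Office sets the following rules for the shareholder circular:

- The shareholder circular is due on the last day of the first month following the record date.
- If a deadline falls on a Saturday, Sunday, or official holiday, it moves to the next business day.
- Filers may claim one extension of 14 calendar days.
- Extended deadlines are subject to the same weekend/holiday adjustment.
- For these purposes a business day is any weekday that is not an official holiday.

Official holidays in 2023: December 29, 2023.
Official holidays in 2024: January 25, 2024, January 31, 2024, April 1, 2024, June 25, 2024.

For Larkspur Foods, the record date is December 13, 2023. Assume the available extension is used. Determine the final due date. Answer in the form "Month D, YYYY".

February 15, 2024

1 month after December 13, 2023 falls in January 2024; the last day of that month is January 31, 2024.
January 31, 2024 is a listed holiday, so it moves to the next business day, February 1, 2024 (Thursday).
Applying the 14-calendar-day extension: February 1, 2024 + 14 days = February 15, 2024.
Since February 15, 2024 is a Thursday and not a holiday, the date is unchanged.
Final deadline: February 15, 2024.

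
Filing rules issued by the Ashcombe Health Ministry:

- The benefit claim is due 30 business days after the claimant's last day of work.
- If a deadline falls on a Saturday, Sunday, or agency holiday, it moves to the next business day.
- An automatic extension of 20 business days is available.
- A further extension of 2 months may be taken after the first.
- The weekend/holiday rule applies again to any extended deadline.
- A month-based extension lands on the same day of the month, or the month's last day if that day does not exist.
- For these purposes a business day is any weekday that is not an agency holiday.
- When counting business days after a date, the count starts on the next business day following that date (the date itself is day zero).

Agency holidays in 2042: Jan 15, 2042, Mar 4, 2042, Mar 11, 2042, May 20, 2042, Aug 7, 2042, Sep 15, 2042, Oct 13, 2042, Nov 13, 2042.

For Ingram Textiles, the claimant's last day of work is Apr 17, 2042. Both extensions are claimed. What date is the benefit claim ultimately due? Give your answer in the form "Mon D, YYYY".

Aug 27, 2042

Starting the day after Apr 17, 2042 and counting 30 business days lands on May 30, 2042.
May 30, 2042 falls on a Friday, which is a business day, so no adjustment is needed.
The 20-business-day extension runs from May 30, 2042 to Jun 27, 2042.
Jun 27, 2042 (Friday) is already a business day.
Applying the 2 months extension: 2 months after Jun 27, 2042 is Aug 27, 2042.
Aug 27, 2042 falls on a Wednesday, which is a business day, so no adjustment is needed.
The final due date is Aug 27, 2042.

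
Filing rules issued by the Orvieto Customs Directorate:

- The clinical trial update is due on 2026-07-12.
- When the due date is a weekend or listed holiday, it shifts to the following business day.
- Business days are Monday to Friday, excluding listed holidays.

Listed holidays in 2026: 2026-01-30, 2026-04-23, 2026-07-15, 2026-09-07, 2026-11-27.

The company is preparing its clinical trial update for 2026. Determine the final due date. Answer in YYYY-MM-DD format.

The stated deadline is 2026-07-12.
Because 2026-07-12 is a Sunday, the deadline becomes 2026-07-13 (Monday).
Final deadline: 2026-07-13.

2026-07-13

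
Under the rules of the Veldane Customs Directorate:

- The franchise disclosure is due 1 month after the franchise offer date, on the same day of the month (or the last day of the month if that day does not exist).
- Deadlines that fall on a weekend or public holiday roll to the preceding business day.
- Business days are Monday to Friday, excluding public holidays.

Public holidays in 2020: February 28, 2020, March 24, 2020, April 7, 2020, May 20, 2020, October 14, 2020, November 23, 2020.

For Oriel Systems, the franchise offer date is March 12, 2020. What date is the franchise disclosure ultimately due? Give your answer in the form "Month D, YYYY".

April 10, 2020

1 month after March 12, 2020, on the same day of the month, is April 12, 2020.
April 12, 2020 is a Sunday; the preceding business day is April 10, 2020 (Friday).
So the filing is due April 10, 2020.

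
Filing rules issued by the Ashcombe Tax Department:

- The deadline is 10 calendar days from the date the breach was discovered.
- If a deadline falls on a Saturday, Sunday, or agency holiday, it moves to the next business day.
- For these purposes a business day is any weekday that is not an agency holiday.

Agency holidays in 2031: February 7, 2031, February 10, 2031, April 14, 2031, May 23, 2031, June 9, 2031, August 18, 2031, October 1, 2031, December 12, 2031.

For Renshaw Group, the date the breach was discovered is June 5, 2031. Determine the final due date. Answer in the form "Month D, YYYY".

June 16, 2031

Adding 10 calendar days to June 5, 2031 gives June 15, 2031.
Because June 15, 2031 is a Sunday, the deadline becomes June 16, 2031 (Monday).
The final due date is June 16, 2031.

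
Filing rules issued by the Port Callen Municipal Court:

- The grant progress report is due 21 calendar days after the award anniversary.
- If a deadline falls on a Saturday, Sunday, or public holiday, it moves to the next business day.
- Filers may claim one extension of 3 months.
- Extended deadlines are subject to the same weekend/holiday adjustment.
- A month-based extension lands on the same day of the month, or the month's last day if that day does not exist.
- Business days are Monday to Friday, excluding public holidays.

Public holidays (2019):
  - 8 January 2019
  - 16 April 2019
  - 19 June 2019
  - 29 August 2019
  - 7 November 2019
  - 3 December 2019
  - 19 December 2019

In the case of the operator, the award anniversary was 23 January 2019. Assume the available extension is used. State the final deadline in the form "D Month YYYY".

From 23 January 2019, 21 calendar days later is 13 February 2019.
13 February 2019 falls on a Wednesday, which is a business day, so no adjustment is needed.
Applying the 3 months extension: 3 months after 13 February 2019 is 13 May 2019.
13 May 2019 (Monday) is already a business day.
So the filing is due 13 May 2019.

13 May 2019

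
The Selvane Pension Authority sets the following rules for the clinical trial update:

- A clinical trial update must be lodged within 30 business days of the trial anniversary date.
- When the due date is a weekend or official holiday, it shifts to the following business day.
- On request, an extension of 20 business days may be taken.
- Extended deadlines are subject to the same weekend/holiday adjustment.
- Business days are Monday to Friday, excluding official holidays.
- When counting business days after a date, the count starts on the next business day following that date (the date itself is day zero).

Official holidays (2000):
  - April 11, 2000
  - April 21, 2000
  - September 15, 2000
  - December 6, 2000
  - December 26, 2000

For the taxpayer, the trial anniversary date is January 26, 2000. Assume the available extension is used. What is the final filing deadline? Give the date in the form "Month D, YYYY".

April 5, 2000

Counting 30 business days after January 26, 2000 (skipping weekends and listed holidays) reaches March 8, 2000.
March 8, 2000 is a Wednesday and not a listed holiday, so it stands.
Applying the 20-business-day extension: 20 business days after March 8, 2000 is April 5, 2000.
April 5, 2000 is a Wednesday and not a listed holiday, so it stands.
Deadline: April 5, 2000.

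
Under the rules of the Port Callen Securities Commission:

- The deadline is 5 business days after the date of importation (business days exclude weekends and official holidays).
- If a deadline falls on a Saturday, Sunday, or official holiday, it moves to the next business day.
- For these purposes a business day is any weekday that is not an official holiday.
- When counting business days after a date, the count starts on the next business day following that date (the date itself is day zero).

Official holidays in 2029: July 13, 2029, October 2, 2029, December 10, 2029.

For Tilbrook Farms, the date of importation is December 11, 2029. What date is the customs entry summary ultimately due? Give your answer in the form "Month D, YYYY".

December 18, 2029

Counting 5 business days after December 11, 2029 (skipping weekends and listed holidays) reaches December 18, 2029.
December 18, 2029 is a Tuesday and not a listed holiday, so it stands.
The final due date is December 18, 2029.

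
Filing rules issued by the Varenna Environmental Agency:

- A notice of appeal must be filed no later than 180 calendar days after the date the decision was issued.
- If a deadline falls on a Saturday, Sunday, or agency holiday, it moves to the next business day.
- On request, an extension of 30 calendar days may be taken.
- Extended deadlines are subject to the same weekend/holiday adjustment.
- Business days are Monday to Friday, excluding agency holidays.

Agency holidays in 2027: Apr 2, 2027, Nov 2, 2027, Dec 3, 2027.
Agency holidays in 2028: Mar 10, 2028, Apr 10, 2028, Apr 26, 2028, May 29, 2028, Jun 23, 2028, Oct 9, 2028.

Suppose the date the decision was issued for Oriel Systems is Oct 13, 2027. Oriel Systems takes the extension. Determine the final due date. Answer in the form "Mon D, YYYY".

May 11, 2028

Adding 180 calendar days to Oct 13, 2027 gives Apr 10, 2028.
Because Apr 10, 2028 is a listed holiday, the deadline becomes Apr 11, 2028 (Tuesday).
The 30-calendar-day extension moves the deadline from Apr 11, 2028 to May 11, 2028.
May 11, 2028 is a Thursday and not a listed holiday, so it stands.
The final due date is May 11, 2028.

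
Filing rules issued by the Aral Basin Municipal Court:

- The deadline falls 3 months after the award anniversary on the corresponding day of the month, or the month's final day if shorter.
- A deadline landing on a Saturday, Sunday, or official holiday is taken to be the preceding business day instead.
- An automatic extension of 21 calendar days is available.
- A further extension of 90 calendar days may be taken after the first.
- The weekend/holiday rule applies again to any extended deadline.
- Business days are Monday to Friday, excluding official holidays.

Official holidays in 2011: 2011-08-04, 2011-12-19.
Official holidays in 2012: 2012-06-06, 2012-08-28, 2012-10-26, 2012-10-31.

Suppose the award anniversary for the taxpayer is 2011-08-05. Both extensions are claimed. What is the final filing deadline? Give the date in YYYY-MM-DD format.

3 months from 2011-08-05 is 2011-11-05.
2011-11-05 is a Saturday, so it moves to the preceding business day, 2011-11-04 (Friday).
Applying the 21-calendar-day extension: 2011-11-04 + 21 days = 2011-11-25.
2011-11-25 falls on a Friday, which is a business day, so no adjustment is needed.
Add the 90 calendar-day extension to 2011-11-25: 2012-02-23.
2012-02-23 falls on a Thursday, which is a business day, so no adjustment is needed.
So the filing is due 2012-02-23.

2012-02-23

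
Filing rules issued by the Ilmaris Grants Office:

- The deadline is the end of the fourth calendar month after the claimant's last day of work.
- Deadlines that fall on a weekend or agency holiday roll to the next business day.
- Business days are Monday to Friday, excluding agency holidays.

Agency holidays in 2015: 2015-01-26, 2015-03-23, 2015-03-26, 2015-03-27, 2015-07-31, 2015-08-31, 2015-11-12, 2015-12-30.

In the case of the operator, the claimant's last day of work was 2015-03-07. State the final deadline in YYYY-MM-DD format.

2015-08-03

The fourth month after 2015-03-07 is July 2015, whose last day is 2015-07-31.
Because 2015-07-31 is a listed holiday, the deadline becomes 2015-08-03 (Monday).
Deadline: 2015-08-03.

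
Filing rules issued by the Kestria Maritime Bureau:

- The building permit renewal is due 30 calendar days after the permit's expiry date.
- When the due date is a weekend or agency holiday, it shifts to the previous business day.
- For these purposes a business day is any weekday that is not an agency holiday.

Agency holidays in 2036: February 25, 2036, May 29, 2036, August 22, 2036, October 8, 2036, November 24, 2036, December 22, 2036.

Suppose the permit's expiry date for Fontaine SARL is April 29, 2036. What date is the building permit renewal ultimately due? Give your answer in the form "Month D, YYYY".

Trigger date April 29, 2036 + 30 calendar days = May 29, 2036.
Because May 29, 2036 is a listed holiday, the deadline becomes May 28, 2036 (Wednesday).
Deadline: May 28, 2036.

May 28, 2036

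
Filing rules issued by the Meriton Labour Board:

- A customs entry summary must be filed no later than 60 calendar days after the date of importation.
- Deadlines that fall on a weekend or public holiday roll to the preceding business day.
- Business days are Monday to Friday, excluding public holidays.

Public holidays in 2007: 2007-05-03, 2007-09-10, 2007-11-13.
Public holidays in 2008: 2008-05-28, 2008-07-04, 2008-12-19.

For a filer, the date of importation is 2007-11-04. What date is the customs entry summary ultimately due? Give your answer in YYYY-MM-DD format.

Adding 60 calendar days to 2007-11-04 gives 2008-01-03.
Since 2008-01-03 is a Thursday and not a holiday, the date is unchanged.
Final deadline: 2008-01-03.

2008-01-03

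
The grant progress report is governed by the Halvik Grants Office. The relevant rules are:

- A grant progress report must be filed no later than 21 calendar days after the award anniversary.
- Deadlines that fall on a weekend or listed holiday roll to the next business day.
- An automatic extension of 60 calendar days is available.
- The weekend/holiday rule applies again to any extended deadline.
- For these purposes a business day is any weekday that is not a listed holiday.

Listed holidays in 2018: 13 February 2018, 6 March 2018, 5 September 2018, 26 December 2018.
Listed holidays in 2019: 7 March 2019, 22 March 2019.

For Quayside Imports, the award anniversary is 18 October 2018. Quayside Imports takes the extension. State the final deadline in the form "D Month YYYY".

7 January 2019

Adding 21 calendar days to 18 October 2018 gives 8 November 2018.
8 November 2018 (Thursday) is already a business day.
Add the 60 calendar-day extension to 8 November 2018: 7 January 2019.
7 January 2019 is a Monday and not a listed holiday, so it stands.
Deadline: 7 January 2019.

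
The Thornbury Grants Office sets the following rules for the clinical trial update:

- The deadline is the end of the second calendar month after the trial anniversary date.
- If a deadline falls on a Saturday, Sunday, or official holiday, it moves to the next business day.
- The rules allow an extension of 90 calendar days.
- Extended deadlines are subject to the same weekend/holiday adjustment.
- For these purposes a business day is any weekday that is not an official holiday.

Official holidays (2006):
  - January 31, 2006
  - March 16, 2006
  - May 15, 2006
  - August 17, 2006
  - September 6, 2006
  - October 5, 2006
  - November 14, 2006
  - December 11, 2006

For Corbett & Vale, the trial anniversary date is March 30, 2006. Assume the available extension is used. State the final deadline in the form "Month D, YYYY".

August 29, 2006

The second month after March 30, 2006 is May 2006, whose last day is May 31, 2006.
May 31, 2006 falls on a Wednesday, which is a business day, so no adjustment is needed.
The 90-calendar-day extension moves the deadline from May 31, 2006 to August 29, 2006.
August 29, 2006 (Tuesday) is already a business day.
So the filing is due August 29, 2006.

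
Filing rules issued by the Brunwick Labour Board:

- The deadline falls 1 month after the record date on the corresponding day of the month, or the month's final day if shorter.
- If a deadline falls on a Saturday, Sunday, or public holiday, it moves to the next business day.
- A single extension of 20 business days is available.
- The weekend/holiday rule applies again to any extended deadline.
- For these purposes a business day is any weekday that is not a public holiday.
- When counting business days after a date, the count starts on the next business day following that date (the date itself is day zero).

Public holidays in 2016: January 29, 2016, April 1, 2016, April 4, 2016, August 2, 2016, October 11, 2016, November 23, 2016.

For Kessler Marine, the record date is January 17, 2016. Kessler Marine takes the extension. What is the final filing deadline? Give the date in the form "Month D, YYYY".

Moving 1 month forward from January 17, 2016 on the corresponding day gives February 17, 2016.
February 17, 2016 is a Wednesday and not a listed holiday, so it stands.
Counting 20 further business days from February 17, 2016 reaches March 16, 2016.
Since March 16, 2016 is a Wednesday and not a holiday, the date is unchanged.
Final deadline: March 16, 2016.

March 16, 2016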